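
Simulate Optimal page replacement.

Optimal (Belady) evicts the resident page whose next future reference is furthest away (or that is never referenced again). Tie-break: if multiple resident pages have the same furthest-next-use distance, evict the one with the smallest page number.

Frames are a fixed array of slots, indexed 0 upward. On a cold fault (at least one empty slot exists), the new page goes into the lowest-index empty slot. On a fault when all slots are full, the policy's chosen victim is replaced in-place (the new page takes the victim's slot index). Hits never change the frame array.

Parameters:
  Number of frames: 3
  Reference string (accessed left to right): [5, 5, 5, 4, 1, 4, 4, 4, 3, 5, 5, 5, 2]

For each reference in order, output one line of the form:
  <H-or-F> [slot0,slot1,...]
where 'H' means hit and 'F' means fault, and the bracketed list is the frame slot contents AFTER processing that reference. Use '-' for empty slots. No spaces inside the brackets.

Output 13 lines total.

F [5,-,-]
H [5,-,-]
H [5,-,-]
F [5,4,-]
F [5,4,1]
H [5,4,1]
H [5,4,1]
H [5,4,1]
F [5,4,3]
H [5,4,3]
H [5,4,3]
H [5,4,3]
F [5,4,2]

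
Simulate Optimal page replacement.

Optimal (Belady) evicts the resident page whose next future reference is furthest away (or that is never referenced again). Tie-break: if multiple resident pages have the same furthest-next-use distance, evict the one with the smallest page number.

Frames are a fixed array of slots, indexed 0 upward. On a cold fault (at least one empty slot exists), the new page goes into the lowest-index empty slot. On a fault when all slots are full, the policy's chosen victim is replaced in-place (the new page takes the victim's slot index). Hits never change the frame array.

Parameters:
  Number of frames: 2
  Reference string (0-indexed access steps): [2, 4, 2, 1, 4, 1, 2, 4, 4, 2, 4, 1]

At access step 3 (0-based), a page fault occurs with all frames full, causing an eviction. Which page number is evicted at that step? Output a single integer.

Answer: 2

Derivation:
Step 0: ref 2 -> FAULT, frames=[2,-]
Step 1: ref 4 -> FAULT, frames=[2,4]
Step 2: ref 2 -> HIT, frames=[2,4]
Step 3: ref 1 -> FAULT, evict 2, frames=[1,4]
At step 3: evicted page 2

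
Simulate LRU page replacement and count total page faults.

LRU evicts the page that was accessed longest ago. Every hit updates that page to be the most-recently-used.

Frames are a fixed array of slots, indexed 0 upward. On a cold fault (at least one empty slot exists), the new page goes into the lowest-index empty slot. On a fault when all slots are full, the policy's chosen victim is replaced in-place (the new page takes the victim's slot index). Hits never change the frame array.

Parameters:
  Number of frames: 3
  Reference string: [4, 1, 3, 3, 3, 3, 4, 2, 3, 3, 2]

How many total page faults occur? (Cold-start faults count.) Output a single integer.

Answer: 4

Derivation:
Step 0: ref 4 → FAULT, frames=[4,-,-]
Step 1: ref 1 → FAULT, frames=[4,1,-]
Step 2: ref 3 → FAULT, frames=[4,1,3]
Step 3: ref 3 → HIT, frames=[4,1,3]
Step 4: ref 3 → HIT, frames=[4,1,3]
Step 5: ref 3 → HIT, frames=[4,1,3]
Step 6: ref 4 → HIT, frames=[4,1,3]
Step 7: ref 2 → FAULT (evict 1), frames=[4,2,3]
Step 8: ref 3 → HIT, frames=[4,2,3]
Step 9: ref 3 → HIT, frames=[4,2,3]
Step 10: ref 2 → HIT, frames=[4,2,3]
Total faults: 4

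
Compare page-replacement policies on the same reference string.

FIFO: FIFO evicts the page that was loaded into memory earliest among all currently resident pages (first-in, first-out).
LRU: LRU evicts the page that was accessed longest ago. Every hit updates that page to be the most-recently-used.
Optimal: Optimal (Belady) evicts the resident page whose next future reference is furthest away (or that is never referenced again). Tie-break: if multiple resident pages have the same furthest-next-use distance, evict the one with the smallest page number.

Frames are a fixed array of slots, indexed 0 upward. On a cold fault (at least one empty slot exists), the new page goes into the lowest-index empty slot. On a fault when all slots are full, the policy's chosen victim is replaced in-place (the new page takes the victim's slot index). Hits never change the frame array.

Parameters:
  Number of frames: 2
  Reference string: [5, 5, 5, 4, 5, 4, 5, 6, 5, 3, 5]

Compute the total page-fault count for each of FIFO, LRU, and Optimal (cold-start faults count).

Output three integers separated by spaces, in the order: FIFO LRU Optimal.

--- FIFO ---
  step 0: ref 5 -> FAULT, frames=[5,-] (faults so far: 1)
  step 1: ref 5 -> HIT, frames=[5,-] (faults so far: 1)
  step 2: ref 5 -> HIT, frames=[5,-] (faults so far: 1)
  step 3: ref 4 -> FAULT, frames=[5,4] (faults so far: 2)
  step 4: ref 5 -> HIT, frames=[5,4] (faults so far: 2)
  step 5: ref 4 -> HIT, frames=[5,4] (faults so far: 2)
  step 6: ref 5 -> HIT, frames=[5,4] (faults so far: 2)
  step 7: ref 6 -> FAULT, evict 5, frames=[6,4] (faults so far: 3)
  step 8: ref 5 -> FAULT, evict 4, frames=[6,5] (faults so far: 4)
  step 9: ref 3 -> FAULT, evict 6, frames=[3,5] (faults so far: 5)
  step 10: ref 5 -> HIT, frames=[3,5] (faults so far: 5)
  FIFO total faults: 5
--- LRU ---
  step 0: ref 5 -> FAULT, frames=[5,-] (faults so far: 1)
  step 1: ref 5 -> HIT, frames=[5,-] (faults so far: 1)
  step 2: ref 5 -> HIT, frames=[5,-] (faults so far: 1)
  step 3: ref 4 -> FAULT, frames=[5,4] (faults so far: 2)
  step 4: ref 5 -> HIT, frames=[5,4] (faults so far: 2)
  step 5: ref 4 -> HIT, frames=[5,4] (faults so far: 2)
  step 6: ref 5 -> HIT, frames=[5,4] (faults so far: 2)
  step 7: ref 6 -> FAULT, evict 4, frames=[5,6] (faults so far: 3)
  step 8: ref 5 -> HIT, frames=[5,6] (faults so far: 3)
  step 9: ref 3 -> FAULT, evict 6, frames=[5,3] (faults so far: 4)
  step 10: ref 5 -> HIT, frames=[5,3] (faults so far: 4)
  LRU total faults: 4
--- Optimal ---
  step 0: ref 5 -> FAULT, frames=[5,-] (faults so far: 1)
  step 1: ref 5 -> HIT, frames=[5,-] (faults so far: 1)
  step 2: ref 5 -> HIT, frames=[5,-] (faults so far: 1)
  step 3: ref 4 -> FAULT, frames=[5,4] (faults so far: 2)
  step 4: ref 5 -> HIT, frames=[5,4] (faults so far: 2)
  step 5: ref 4 -> HIT, frames=[5,4] (faults so far: 2)
  step 6: ref 5 -> HIT, frames=[5,4] (faults so far: 2)
  step 7: ref 6 -> FAULT, evict 4, frames=[5,6] (faults so far: 3)
  step 8: ref 5 -> HIT, frames=[5,6] (faults so far: 3)
  step 9: ref 3 -> FAULT, evict 6, frames=[5,3] (faults so far: 4)
  step 10: ref 5 -> HIT, frames=[5,3] (faults so far: 4)
  Optimal total faults: 4

Answer: 5 4 4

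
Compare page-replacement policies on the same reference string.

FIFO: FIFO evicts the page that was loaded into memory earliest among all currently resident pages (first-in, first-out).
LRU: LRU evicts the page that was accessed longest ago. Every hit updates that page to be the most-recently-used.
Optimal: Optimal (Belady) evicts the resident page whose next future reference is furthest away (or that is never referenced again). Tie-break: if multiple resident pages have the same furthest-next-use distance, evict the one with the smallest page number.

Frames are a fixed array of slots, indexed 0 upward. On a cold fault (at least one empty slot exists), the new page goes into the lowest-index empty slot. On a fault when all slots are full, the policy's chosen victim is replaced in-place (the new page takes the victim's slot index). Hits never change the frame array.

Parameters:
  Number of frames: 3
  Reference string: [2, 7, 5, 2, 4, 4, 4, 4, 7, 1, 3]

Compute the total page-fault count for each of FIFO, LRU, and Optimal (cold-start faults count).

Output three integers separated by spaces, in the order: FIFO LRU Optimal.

Answer: 6 7 6

Derivation:
--- FIFO ---
  step 0: ref 2 -> FAULT, frames=[2,-,-] (faults so far: 1)
  step 1: ref 7 -> FAULT, frames=[2,7,-] (faults so far: 2)
  step 2: ref 5 -> FAULT, frames=[2,7,5] (faults so far: 3)
  step 3: ref 2 -> HIT, frames=[2,7,5] (faults so far: 3)
  step 4: ref 4 -> FAULT, evict 2, frames=[4,7,5] (faults so far: 4)
  step 5: ref 4 -> HIT, frames=[4,7,5] (faults so far: 4)
  step 6: ref 4 -> HIT, frames=[4,7,5] (faults so far: 4)
  step 7: ref 4 -> HIT, frames=[4,7,5] (faults so far: 4)
  step 8: ref 7 -> HIT, frames=[4,7,5] (faults so far: 4)
  step 9: ref 1 -> FAULT, evict 7, frames=[4,1,5] (faults so far: 5)
  step 10: ref 3 -> FAULT, evict 5, frames=[4,1,3] (faults so far: 6)
  FIFO total faults: 6
--- LRU ---
  step 0: ref 2 -> FAULT, frames=[2,-,-] (faults so far: 1)
  step 1: ref 7 -> FAULT, frames=[2,7,-] (faults so far: 2)
  step 2: ref 5 -> FAULT, frames=[2,7,5] (faults so far: 3)
  step 3: ref 2 -> HIT, frames=[2,7,5] (faults so far: 3)
  step 4: ref 4 -> FAULT, evict 7, frames=[2,4,5] (faults so far: 4)
  step 5: ref 4 -> HIT, frames=[2,4,5] (faults so far: 4)
  step 6: ref 4 -> HIT, frames=[2,4,5] (faults so far: 4)
  step 7: ref 4 -> HIT, frames=[2,4,5] (faults so far: 4)
  step 8: ref 7 -> FAULT, evict 5, frames=[2,4,7] (faults so far: 5)
  step 9: ref 1 -> FAULT, evict 2, frames=[1,4,7] (faults so far: 6)
  step 10: ref 3 -> FAULT, evict 4, frames=[1,3,7] (faults so far: 7)
  LRU total faults: 7
--- Optimal ---
  step 0: ref 2 -> FAULT, frames=[2,-,-] (faults so far: 1)
  step 1: ref 7 -> FAULT, frames=[2,7,-] (faults so far: 2)
  step 2: ref 5 -> FAULT, frames=[2,7,5] (faults so far: 3)
  step 3: ref 2 -> HIT, frames=[2,7,5] (faults so far: 3)
  step 4: ref 4 -> FAULT, evict 2, frames=[4,7,5] (faults so far: 4)
  step 5: ref 4 -> HIT, frames=[4,7,5] (faults so far: 4)
  step 6: ref 4 -> HIT, frames=[4,7,5] (faults so far: 4)
  step 7: ref 4 -> HIT, frames=[4,7,5] (faults so far: 4)
  step 8: ref 7 -> HIT, frames=[4,7,5] (faults so far: 4)
  step 9: ref 1 -> FAULT, evict 4, frames=[1,7,5] (faults so far: 5)
  step 10: ref 3 -> FAULT, evict 1, frames=[3,7,5] (faults so far: 6)
  Optimal total faults: 6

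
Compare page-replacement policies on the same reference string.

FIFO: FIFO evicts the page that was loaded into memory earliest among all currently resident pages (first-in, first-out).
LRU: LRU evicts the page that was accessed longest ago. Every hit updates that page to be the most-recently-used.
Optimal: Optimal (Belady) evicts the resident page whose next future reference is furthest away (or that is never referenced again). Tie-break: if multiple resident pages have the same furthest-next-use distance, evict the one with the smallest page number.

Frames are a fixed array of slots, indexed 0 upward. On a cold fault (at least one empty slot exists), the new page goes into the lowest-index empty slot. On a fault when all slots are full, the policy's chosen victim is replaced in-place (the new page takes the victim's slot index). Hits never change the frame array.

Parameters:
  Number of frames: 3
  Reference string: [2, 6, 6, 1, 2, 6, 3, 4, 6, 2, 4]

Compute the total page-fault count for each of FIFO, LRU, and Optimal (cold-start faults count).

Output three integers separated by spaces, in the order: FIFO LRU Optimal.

Answer: 7 6 5

Derivation:
--- FIFO ---
  step 0: ref 2 -> FAULT, frames=[2,-,-] (faults so far: 1)
  step 1: ref 6 -> FAULT, frames=[2,6,-] (faults so far: 2)
  step 2: ref 6 -> HIT, frames=[2,6,-] (faults so far: 2)
  step 3: ref 1 -> FAULT, frames=[2,6,1] (faults so far: 3)
  step 4: ref 2 -> HIT, frames=[2,6,1] (faults so far: 3)
  step 5: ref 6 -> HIT, frames=[2,6,1] (faults so far: 3)
  step 6: ref 3 -> FAULT, evict 2, frames=[3,6,1] (faults so far: 4)
  step 7: ref 4 -> FAULT, evict 6, frames=[3,4,1] (faults so far: 5)
  step 8: ref 6 -> FAULT, evict 1, frames=[3,4,6] (faults so far: 6)
  step 9: ref 2 -> FAULT, evict 3, frames=[2,4,6] (faults so far: 7)
  step 10: ref 4 -> HIT, frames=[2,4,6] (faults so far: 7)
  FIFO total faults: 7
--- LRU ---
  step 0: ref 2 -> FAULT, frames=[2,-,-] (faults so far: 1)
  step 1: ref 6 -> FAULT, frames=[2,6,-] (faults so far: 2)
  step 2: ref 6 -> HIT, frames=[2,6,-] (faults so far: 2)
  step 3: ref 1 -> FAULT, frames=[2,6,1] (faults so far: 3)
  step 4: ref 2 -> HIT, frames=[2,6,1] (faults so far: 3)
  step 5: ref 6 -> HIT, frames=[2,6,1] (faults so far: 3)
  step 6: ref 3 -> FAULT, evict 1, frames=[2,6,3] (faults so far: 4)
  step 7: ref 4 -> FAULT, evict 2, frames=[4,6,3] (faults so far: 5)
  step 8: ref 6 -> HIT, frames=[4,6,3] (faults so far: 5)
  step 9: ref 2 -> FAULT, evict 3, frames=[4,6,2] (faults so far: 6)
  step 10: ref 4 -> HIT, frames=[4,6,2] (faults so far: 6)
  LRU total faults: 6
--- Optimal ---
  step 0: ref 2 -> FAULT, frames=[2,-,-] (faults so far: 1)
  step 1: ref 6 -> FAULT, frames=[2,6,-] (faults so far: 2)
  step 2: ref 6 -> HIT, frames=[2,6,-] (faults so far: 2)
  step 3: ref 1 -> FAULT, frames=[2,6,1] (faults so far: 3)
  step 4: ref 2 -> HIT, frames=[2,6,1] (faults so far: 3)
  step 5: ref 6 -> HIT, frames=[2,6,1] (faults so far: 3)
  step 6: ref 3 -> FAULT, evict 1, frames=[2,6,3] (faults so far: 4)
  step 7: ref 4 -> FAULT, evict 3, frames=[2,6,4] (faults so far: 5)
  step 8: ref 6 -> HIT, frames=[2,6,4] (faults so far: 5)
  step 9: ref 2 -> HIT, frames=[2,6,4] (faults so far: 5)
  step 10: ref 4 -> HIT, frames=[2,6,4] (faults so far: 5)
  Optimal total faults: 5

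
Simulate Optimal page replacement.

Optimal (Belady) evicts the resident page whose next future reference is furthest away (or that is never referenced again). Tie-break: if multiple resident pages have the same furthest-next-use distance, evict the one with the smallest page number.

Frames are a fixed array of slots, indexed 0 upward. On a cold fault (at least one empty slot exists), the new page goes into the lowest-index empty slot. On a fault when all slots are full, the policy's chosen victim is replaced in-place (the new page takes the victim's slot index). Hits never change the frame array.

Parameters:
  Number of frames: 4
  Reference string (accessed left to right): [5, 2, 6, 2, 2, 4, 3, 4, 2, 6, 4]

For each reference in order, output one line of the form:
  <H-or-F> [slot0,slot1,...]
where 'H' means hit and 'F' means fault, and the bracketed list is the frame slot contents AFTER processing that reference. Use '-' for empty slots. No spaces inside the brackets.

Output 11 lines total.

F [5,-,-,-]
F [5,2,-,-]
F [5,2,6,-]
H [5,2,6,-]
H [5,2,6,-]
F [5,2,6,4]
F [3,2,6,4]
H [3,2,6,4]
H [3,2,6,4]
H [3,2,6,4]
H [3,2,6,4]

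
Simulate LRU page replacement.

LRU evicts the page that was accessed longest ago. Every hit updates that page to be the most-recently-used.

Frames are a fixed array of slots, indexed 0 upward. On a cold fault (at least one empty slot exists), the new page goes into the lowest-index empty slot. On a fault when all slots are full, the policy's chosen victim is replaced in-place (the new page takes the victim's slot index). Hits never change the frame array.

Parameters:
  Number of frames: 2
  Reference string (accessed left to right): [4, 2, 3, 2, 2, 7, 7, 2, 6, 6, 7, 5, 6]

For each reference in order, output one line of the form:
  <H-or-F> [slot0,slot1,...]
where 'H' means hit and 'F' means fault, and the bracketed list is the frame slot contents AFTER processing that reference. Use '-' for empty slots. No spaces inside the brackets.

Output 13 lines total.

F [4,-]
F [4,2]
F [3,2]
H [3,2]
H [3,2]
F [7,2]
H [7,2]
H [7,2]
F [6,2]
H [6,2]
F [6,7]
F [5,7]
F [5,6]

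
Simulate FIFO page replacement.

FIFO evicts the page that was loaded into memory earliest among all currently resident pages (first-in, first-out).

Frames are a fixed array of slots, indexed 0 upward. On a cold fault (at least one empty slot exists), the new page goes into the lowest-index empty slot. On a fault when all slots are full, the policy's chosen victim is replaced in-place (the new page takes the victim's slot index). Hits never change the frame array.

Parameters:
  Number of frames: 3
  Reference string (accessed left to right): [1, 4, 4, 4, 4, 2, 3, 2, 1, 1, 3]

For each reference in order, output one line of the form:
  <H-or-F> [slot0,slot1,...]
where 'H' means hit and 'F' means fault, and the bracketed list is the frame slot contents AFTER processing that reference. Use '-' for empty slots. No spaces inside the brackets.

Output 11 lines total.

F [1,-,-]
F [1,4,-]
H [1,4,-]
H [1,4,-]
H [1,4,-]
F [1,4,2]
F [3,4,2]
H [3,4,2]
F [3,1,2]
H [3,1,2]
H [3,1,2]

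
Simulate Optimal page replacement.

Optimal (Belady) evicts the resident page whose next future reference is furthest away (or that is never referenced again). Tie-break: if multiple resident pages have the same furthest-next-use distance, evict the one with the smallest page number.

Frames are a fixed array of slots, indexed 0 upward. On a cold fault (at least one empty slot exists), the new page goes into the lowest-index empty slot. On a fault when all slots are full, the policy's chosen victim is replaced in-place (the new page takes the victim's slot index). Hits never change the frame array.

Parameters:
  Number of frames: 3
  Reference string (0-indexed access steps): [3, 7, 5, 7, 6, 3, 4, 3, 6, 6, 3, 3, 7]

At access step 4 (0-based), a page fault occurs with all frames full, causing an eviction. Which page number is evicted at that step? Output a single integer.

Step 0: ref 3 -> FAULT, frames=[3,-,-]
Step 1: ref 7 -> FAULT, frames=[3,7,-]
Step 2: ref 5 -> FAULT, frames=[3,7,5]
Step 3: ref 7 -> HIT, frames=[3,7,5]
Step 4: ref 6 -> FAULT, evict 5, frames=[3,7,6]
At step 4: evicted page 5

Answer: 5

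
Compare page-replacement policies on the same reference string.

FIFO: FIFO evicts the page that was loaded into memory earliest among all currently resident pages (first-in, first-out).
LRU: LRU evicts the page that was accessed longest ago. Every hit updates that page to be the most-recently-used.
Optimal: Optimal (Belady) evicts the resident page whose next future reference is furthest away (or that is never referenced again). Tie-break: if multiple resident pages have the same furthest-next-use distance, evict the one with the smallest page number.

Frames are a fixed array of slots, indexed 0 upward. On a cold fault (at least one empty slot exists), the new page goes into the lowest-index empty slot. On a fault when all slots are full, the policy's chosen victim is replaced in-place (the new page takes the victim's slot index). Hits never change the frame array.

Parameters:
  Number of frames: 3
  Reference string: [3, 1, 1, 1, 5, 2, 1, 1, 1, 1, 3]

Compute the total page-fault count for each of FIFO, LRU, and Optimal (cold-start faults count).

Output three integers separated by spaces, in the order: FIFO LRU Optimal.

--- FIFO ---
  step 0: ref 3 -> FAULT, frames=[3,-,-] (faults so far: 1)
  step 1: ref 1 -> FAULT, frames=[3,1,-] (faults so far: 2)
  step 2: ref 1 -> HIT, frames=[3,1,-] (faults so far: 2)
  step 3: ref 1 -> HIT, frames=[3,1,-] (faults so far: 2)
  step 4: ref 5 -> FAULT, frames=[3,1,5] (faults so far: 3)
  step 5: ref 2 -> FAULT, evict 3, frames=[2,1,5] (faults so far: 4)
  step 6: ref 1 -> HIT, frames=[2,1,5] (faults so far: 4)
  step 7: ref 1 -> HIT, frames=[2,1,5] (faults so far: 4)
  step 8: ref 1 -> HIT, frames=[2,1,5] (faults so far: 4)
  step 9: ref 1 -> HIT, frames=[2,1,5] (faults so far: 4)
  step 10: ref 3 -> FAULT, evict 1, frames=[2,3,5] (faults so far: 5)
  FIFO total faults: 5
--- LRU ---
  step 0: ref 3 -> FAULT, frames=[3,-,-] (faults so far: 1)
  step 1: ref 1 -> FAULT, frames=[3,1,-] (faults so far: 2)
  step 2: ref 1 -> HIT, frames=[3,1,-] (faults so far: 2)
  step 3: ref 1 -> HIT, frames=[3,1,-] (faults so far: 2)
  step 4: ref 5 -> FAULT, frames=[3,1,5] (faults so far: 3)
  step 5: ref 2 -> FAULT, evict 3, frames=[2,1,5] (faults so far: 4)
  step 6: ref 1 -> HIT, frames=[2,1,5] (faults so far: 4)
  step 7: ref 1 -> HIT, frames=[2,1,5] (faults so far: 4)
  step 8: ref 1 -> HIT, frames=[2,1,5] (faults so far: 4)
  step 9: ref 1 -> HIT, frames=[2,1,5] (faults so far: 4)
  step 10: ref 3 -> FAULT, evict 5, frames=[2,1,3] (faults so far: 5)
  LRU total faults: 5
--- Optimal ---
  step 0: ref 3 -> FAULT, frames=[3,-,-] (faults so far: 1)
  step 1: ref 1 -> FAULT, frames=[3,1,-] (faults so far: 2)
  step 2: ref 1 -> HIT, frames=[3,1,-] (faults so far: 2)
  step 3: ref 1 -> HIT, frames=[3,1,-] (faults so far: 2)
  step 4: ref 5 -> FAULT, frames=[3,1,5] (faults so far: 3)
  step 5: ref 2 -> FAULT, evict 5, frames=[3,1,2] (faults so far: 4)
  step 6: ref 1 -> HIT, frames=[3,1,2] (faults so far: 4)
  step 7: ref 1 -> HIT, frames=[3,1,2] (faults so far: 4)
  step 8: ref 1 -> HIT, frames=[3,1,2] (faults so far: 4)
  step 9: ref 1 -> HIT, frames=[3,1,2] (faults so far: 4)
  step 10: ref 3 -> HIT, frames=[3,1,2] (faults so far: 4)
  Optimal total faults: 4

Answer: 5 5 4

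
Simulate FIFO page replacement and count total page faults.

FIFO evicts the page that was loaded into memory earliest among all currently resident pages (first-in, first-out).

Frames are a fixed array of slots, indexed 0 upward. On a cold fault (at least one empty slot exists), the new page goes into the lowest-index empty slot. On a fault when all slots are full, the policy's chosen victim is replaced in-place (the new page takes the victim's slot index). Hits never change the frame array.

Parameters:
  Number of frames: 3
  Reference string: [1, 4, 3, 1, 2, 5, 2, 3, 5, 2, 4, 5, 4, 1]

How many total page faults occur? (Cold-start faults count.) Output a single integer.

Answer: 7

Derivation:
Step 0: ref 1 → FAULT, frames=[1,-,-]
Step 1: ref 4 → FAULT, frames=[1,4,-]
Step 2: ref 3 → FAULT, frames=[1,4,3]
Step 3: ref 1 → HIT, frames=[1,4,3]
Step 4: ref 2 → FAULT (evict 1), frames=[2,4,3]
Step 5: ref 5 → FAULT (evict 4), frames=[2,5,3]
Step 6: ref 2 → HIT, frames=[2,5,3]
Step 7: ref 3 → HIT, frames=[2,5,3]
Step 8: ref 5 → HIT, frames=[2,5,3]
Step 9: ref 2 → HIT, frames=[2,5,3]
Step 10: ref 4 → FAULT (evict 3), frames=[2,5,4]
Step 11: ref 5 → HIT, frames=[2,5,4]
Step 12: ref 4 → HIT, frames=[2,5,4]
Step 13: ref 1 → FAULT (evict 2), frames=[1,5,4]
Total faults: 7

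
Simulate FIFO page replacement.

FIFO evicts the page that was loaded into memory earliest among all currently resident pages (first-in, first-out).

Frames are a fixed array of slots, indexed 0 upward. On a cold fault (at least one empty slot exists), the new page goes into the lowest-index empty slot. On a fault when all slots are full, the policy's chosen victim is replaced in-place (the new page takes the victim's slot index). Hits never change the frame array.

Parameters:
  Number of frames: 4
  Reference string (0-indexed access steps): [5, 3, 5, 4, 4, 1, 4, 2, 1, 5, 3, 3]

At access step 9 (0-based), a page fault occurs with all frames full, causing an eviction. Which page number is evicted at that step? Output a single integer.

Answer: 3

Derivation:
Step 0: ref 5 -> FAULT, frames=[5,-,-,-]
Step 1: ref 3 -> FAULT, frames=[5,3,-,-]
Step 2: ref 5 -> HIT, frames=[5,3,-,-]
Step 3: ref 4 -> FAULT, frames=[5,3,4,-]
Step 4: ref 4 -> HIT, frames=[5,3,4,-]
Step 5: ref 1 -> FAULT, frames=[5,3,4,1]
Step 6: ref 4 -> HIT, frames=[5,3,4,1]
Step 7: ref 2 -> FAULT, evict 5, frames=[2,3,4,1]
Step 8: ref 1 -> HIT, frames=[2,3,4,1]
Step 9: ref 5 -> FAULT, evict 3, frames=[2,5,4,1]
At step 9: evicted page 3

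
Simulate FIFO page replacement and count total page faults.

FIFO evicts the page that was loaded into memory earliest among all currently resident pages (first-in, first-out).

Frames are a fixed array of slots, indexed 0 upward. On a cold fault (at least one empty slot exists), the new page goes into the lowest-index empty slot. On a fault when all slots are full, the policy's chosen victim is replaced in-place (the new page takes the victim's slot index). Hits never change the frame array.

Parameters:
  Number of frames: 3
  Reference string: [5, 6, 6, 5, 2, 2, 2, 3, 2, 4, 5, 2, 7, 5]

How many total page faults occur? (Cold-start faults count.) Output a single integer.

Step 0: ref 5 → FAULT, frames=[5,-,-]
Step 1: ref 6 → FAULT, frames=[5,6,-]
Step 2: ref 6 → HIT, frames=[5,6,-]
Step 3: ref 5 → HIT, frames=[5,6,-]
Step 4: ref 2 → FAULT, frames=[5,6,2]
Step 5: ref 2 → HIT, frames=[5,6,2]
Step 6: ref 2 → HIT, frames=[5,6,2]
Step 7: ref 3 → FAULT (evict 5), frames=[3,6,2]
Step 8: ref 2 → HIT, frames=[3,6,2]
Step 9: ref 4 → FAULT (evict 6), frames=[3,4,2]
Step 10: ref 5 → FAULT (evict 2), frames=[3,4,5]
Step 11: ref 2 → FAULT (evict 3), frames=[2,4,5]
Step 12: ref 7 → FAULT (evict 4), frames=[2,7,5]
Step 13: ref 5 → HIT, frames=[2,7,5]
Total faults: 8

Answer: 8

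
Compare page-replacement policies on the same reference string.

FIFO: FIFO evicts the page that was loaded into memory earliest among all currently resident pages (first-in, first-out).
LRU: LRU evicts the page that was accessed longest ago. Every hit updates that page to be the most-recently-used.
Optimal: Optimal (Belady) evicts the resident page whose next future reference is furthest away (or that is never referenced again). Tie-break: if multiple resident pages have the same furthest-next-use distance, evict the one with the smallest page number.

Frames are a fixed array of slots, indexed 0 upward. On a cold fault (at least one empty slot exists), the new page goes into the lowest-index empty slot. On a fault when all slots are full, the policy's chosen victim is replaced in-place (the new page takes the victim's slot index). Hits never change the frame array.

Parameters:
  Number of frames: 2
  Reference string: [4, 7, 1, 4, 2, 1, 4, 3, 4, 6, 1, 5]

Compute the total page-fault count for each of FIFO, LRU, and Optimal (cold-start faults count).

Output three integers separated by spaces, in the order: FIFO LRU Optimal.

--- FIFO ---
  step 0: ref 4 -> FAULT, frames=[4,-] (faults so far: 1)
  step 1: ref 7 -> FAULT, frames=[4,7] (faults so far: 2)
  step 2: ref 1 -> FAULT, evict 4, frames=[1,7] (faults so far: 3)
  step 3: ref 4 -> FAULT, evict 7, frames=[1,4] (faults so far: 4)
  step 4: ref 2 -> FAULT, evict 1, frames=[2,4] (faults so far: 5)
  step 5: ref 1 -> FAULT, evict 4, frames=[2,1] (faults so far: 6)
  step 6: ref 4 -> FAULT, evict 2, frames=[4,1] (faults so far: 7)
  step 7: ref 3 -> FAULT, evict 1, frames=[4,3] (faults so far: 8)
  step 8: ref 4 -> HIT, frames=[4,3] (faults so far: 8)
  step 9: ref 6 -> FAULT, evict 4, frames=[6,3] (faults so far: 9)
  step 10: ref 1 -> FAULT, evict 3, frames=[6,1] (faults so far: 10)
  step 11: ref 5 -> FAULT, evict 6, frames=[5,1] (faults so far: 11)
  FIFO total faults: 11
--- LRU ---
  step 0: ref 4 -> FAULT, frames=[4,-] (faults so far: 1)
  step 1: ref 7 -> FAULT, frames=[4,7] (faults so far: 2)
  step 2: ref 1 -> FAULT, evict 4, frames=[1,7] (faults so far: 3)
  step 3: ref 4 -> FAULT, evict 7, frames=[1,4] (faults so far: 4)
  step 4: ref 2 -> FAULT, evict 1, frames=[2,4] (faults so far: 5)
  step 5: ref 1 -> FAULT, evict 4, frames=[2,1] (faults so far: 6)
  step 6: ref 4 -> FAULT, evict 2, frames=[4,1] (faults so far: 7)
  step 7: ref 3 -> FAULT, evict 1, frames=[4,3] (faults so far: 8)
  step 8: ref 4 -> HIT, frames=[4,3] (faults so far: 8)
  step 9: ref 6 -> FAULT, evict 3, frames=[4,6] (faults so far: 9)
  step 10: ref 1 -> FAULT, evict 4, frames=[1,6] (faults so far: 10)
  step 11: ref 5 -> FAULT, evict 6, frames=[1,5] (faults so far: 11)
  LRU total faults: 11
--- Optimal ---
  step 0: ref 4 -> FAULT, frames=[4,-] (faults so far: 1)
  step 1: ref 7 -> FAULT, frames=[4,7] (faults so far: 2)
  step 2: ref 1 -> FAULT, evict 7, frames=[4,1] (faults so far: 3)
  step 3: ref 4 -> HIT, frames=[4,1] (faults so far: 3)
  step 4: ref 2 -> FAULT, evict 4, frames=[2,1] (faults so far: 4)
  step 5: ref 1 -> HIT, frames=[2,1] (faults so far: 4)
  step 6: ref 4 -> FAULT, evict 2, frames=[4,1] (faults so far: 5)
  step 7: ref 3 -> FAULT, evict 1, frames=[4,3] (faults so far: 6)
  step 8: ref 4 -> HIT, frames=[4,3] (faults so far: 6)
  step 9: ref 6 -> FAULT, evict 3, frames=[4,6] (faults so far: 7)
  step 10: ref 1 -> FAULT, evict 4, frames=[1,6] (faults so far: 8)
  step 11: ref 5 -> FAULT, evict 1, frames=[5,6] (faults so far: 9)
  Optimal total faults: 9

Answer: 11 11 9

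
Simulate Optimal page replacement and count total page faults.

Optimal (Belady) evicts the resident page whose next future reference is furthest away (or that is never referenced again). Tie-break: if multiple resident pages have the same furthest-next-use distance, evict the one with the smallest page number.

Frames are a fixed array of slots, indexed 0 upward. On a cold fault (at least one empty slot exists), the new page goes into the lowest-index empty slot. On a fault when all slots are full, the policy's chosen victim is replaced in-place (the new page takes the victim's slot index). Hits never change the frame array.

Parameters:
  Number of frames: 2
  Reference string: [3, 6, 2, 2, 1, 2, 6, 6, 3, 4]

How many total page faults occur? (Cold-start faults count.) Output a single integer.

Step 0: ref 3 → FAULT, frames=[3,-]
Step 1: ref 6 → FAULT, frames=[3,6]
Step 2: ref 2 → FAULT (evict 3), frames=[2,6]
Step 3: ref 2 → HIT, frames=[2,6]
Step 4: ref 1 → FAULT (evict 6), frames=[2,1]
Step 5: ref 2 → HIT, frames=[2,1]
Step 6: ref 6 → FAULT (evict 1), frames=[2,6]
Step 7: ref 6 → HIT, frames=[2,6]
Step 8: ref 3 → FAULT (evict 2), frames=[3,6]
Step 9: ref 4 → FAULT (evict 3), frames=[4,6]
Total faults: 7

Answer: 7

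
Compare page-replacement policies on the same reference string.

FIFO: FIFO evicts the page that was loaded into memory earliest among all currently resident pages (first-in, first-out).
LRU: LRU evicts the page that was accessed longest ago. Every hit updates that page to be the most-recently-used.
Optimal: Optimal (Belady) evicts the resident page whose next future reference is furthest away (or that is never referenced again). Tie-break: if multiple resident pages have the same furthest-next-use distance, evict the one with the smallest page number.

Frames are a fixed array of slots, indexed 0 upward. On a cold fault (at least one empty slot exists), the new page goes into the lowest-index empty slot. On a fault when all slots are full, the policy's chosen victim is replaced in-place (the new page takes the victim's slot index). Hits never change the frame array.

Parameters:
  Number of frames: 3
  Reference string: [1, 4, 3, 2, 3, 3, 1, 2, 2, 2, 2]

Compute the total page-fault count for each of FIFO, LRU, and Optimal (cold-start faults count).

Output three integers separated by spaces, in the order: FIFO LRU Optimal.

--- FIFO ---
  step 0: ref 1 -> FAULT, frames=[1,-,-] (faults so far: 1)
  step 1: ref 4 -> FAULT, frames=[1,4,-] (faults so far: 2)
  step 2: ref 3 -> FAULT, frames=[1,4,3] (faults so far: 3)
  step 3: ref 2 -> FAULT, evict 1, frames=[2,4,3] (faults so far: 4)
  step 4: ref 3 -> HIT, frames=[2,4,3] (faults so far: 4)
  step 5: ref 3 -> HIT, frames=[2,4,3] (faults so far: 4)
  step 6: ref 1 -> FAULT, evict 4, frames=[2,1,3] (faults so far: 5)
  step 7: ref 2 -> HIT, frames=[2,1,3] (faults so far: 5)
  step 8: ref 2 -> HIT, frames=[2,1,3] (faults so far: 5)
  step 9: ref 2 -> HIT, frames=[2,1,3] (faults so far: 5)
  step 10: ref 2 -> HIT, frames=[2,1,3] (faults so far: 5)
  FIFO total faults: 5
--- LRU ---
  step 0: ref 1 -> FAULT, frames=[1,-,-] (faults so far: 1)
  step 1: ref 4 -> FAULT, frames=[1,4,-] (faults so far: 2)
  step 2: ref 3 -> FAULT, frames=[1,4,3] (faults so far: 3)
  step 3: ref 2 -> FAULT, evict 1, frames=[2,4,3] (faults so far: 4)
  step 4: ref 3 -> HIT, frames=[2,4,3] (faults so far: 4)
  step 5: ref 3 -> HIT, frames=[2,4,3] (faults so far: 4)
  step 6: ref 1 -> FAULT, evict 4, frames=[2,1,3] (faults so far: 5)
  step 7: ref 2 -> HIT, frames=[2,1,3] (faults so far: 5)
  step 8: ref 2 -> HIT, frames=[2,1,3] (faults so far: 5)
  step 9: ref 2 -> HIT, frames=[2,1,3] (faults so far: 5)
  step 10: ref 2 -> HIT, frames=[2,1,3] (faults so far: 5)
  LRU total faults: 5
--- Optimal ---
  step 0: ref 1 -> FAULT, frames=[1,-,-] (faults so far: 1)
  step 1: ref 4 -> FAULT, frames=[1,4,-] (faults so far: 2)
  step 2: ref 3 -> FAULT, frames=[1,4,3] (faults so far: 3)
  step 3: ref 2 -> FAULT, evict 4, frames=[1,2,3] (faults so far: 4)
  step 4: ref 3 -> HIT, frames=[1,2,3] (faults so far: 4)
  step 5: ref 3 -> HIT, frames=[1,2,3] (faults so far: 4)
  step 6: ref 1 -> HIT, frames=[1,2,3] (faults so far: 4)
  step 7: ref 2 -> HIT, frames=[1,2,3] (faults so far: 4)
  step 8: ref 2 -> HIT, frames=[1,2,3] (faults so far: 4)
  step 9: ref 2 -> HIT, frames=[1,2,3] (faults so far: 4)
  step 10: ref 2 -> HIT, frames=[1,2,3] (faults so far: 4)
  Optimal total faults: 4

Answer: 5 5 4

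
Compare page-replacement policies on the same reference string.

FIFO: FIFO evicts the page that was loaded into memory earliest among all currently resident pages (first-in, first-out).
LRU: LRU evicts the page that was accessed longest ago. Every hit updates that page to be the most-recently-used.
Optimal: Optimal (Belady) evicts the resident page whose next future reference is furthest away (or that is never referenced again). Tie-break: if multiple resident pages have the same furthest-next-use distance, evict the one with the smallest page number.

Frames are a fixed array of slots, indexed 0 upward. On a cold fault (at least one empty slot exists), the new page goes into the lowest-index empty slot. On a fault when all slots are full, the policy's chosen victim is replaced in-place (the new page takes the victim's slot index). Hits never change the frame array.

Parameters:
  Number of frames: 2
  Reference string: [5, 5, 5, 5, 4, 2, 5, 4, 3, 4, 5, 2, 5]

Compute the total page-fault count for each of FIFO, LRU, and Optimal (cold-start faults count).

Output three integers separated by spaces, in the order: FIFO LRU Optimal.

Answer: 8 8 7

Derivation:
--- FIFO ---
  step 0: ref 5 -> FAULT, frames=[5,-] (faults so far: 1)
  step 1: ref 5 -> HIT, frames=[5,-] (faults so far: 1)
  step 2: ref 5 -> HIT, frames=[5,-] (faults so far: 1)
  step 3: ref 5 -> HIT, frames=[5,-] (faults so far: 1)
  step 4: ref 4 -> FAULT, frames=[5,4] (faults so far: 2)
  step 5: ref 2 -> FAULT, evict 5, frames=[2,4] (faults so far: 3)
  step 6: ref 5 -> FAULT, evict 4, frames=[2,5] (faults so far: 4)
  step 7: ref 4 -> FAULT, evict 2, frames=[4,5] (faults so far: 5)
  step 8: ref 3 -> FAULT, evict 5, frames=[4,3] (faults so far: 6)
  step 9: ref 4 -> HIT, frames=[4,3] (faults so far: 6)
  step 10: ref 5 -> FAULT, evict 4, frames=[5,3] (faults so far: 7)
  step 11: ref 2 -> FAULT, evict 3, frames=[5,2] (faults so far: 8)
  step 12: ref 5 -> HIT, frames=[5,2] (faults so far: 8)
  FIFO total faults: 8
--- LRU ---
  step 0: ref 5 -> FAULT, frames=[5,-] (faults so far: 1)
  step 1: ref 5 -> HIT, frames=[5,-] (faults so far: 1)
  step 2: ref 5 -> HIT, frames=[5,-] (faults so far: 1)
  step 3: ref 5 -> HIT, frames=[5,-] (faults so far: 1)
  step 4: ref 4 -> FAULT, frames=[5,4] (faults so far: 2)
  step 5: ref 2 -> FAULT, evict 5, frames=[2,4] (faults so far: 3)
  step 6: ref 5 -> FAULT, evict 4, frames=[2,5] (faults so far: 4)
  step 7: ref 4 -> FAULT, evict 2, frames=[4,5] (faults so far: 5)
  step 8: ref 3 -> FAULT, evict 5, frames=[4,3] (faults so far: 6)
  step 9: ref 4 -> HIT, frames=[4,3] (faults so far: 6)
  step 10: ref 5 -> FAULT, evict 3, frames=[4,5] (faults so far: 7)
  step 11: ref 2 -> FAULT, evict 4, frames=[2,5] (faults so far: 8)
  step 12: ref 5 -> HIT, frames=[2,5] (faults so far: 8)
  LRU total faults: 8
--- Optimal ---
  step 0: ref 5 -> FAULT, frames=[5,-] (faults so far: 1)
  step 1: ref 5 -> HIT, frames=[5,-] (faults so far: 1)
  step 2: ref 5 -> HIT, frames=[5,-] (faults so far: 1)
  step 3: ref 5 -> HIT, frames=[5,-] (faults so far: 1)
  step 4: ref 4 -> FAULT, frames=[5,4] (faults so far: 2)
  step 5: ref 2 -> FAULT, evict 4, frames=[5,2] (faults so far: 3)
  step 6: ref 5 -> HIT, frames=[5,2] (faults so far: 3)
  step 7: ref 4 -> FAULT, evict 2, frames=[5,4] (faults so far: 4)
  step 8: ref 3 -> FAULT, evict 5, frames=[3,4] (faults so far: 5)
  step 9: ref 4 -> HIT, frames=[3,4] (faults so far: 5)
  step 10: ref 5 -> FAULT, evict 3, frames=[5,4] (faults so far: 6)
  step 11: ref 2 -> FAULT, evict 4, frames=[5,2] (faults so far: 7)
  step 12: ref 5 -> HIT, frames=[5,2] (faults so far: 7)
  Optimal total faults: 7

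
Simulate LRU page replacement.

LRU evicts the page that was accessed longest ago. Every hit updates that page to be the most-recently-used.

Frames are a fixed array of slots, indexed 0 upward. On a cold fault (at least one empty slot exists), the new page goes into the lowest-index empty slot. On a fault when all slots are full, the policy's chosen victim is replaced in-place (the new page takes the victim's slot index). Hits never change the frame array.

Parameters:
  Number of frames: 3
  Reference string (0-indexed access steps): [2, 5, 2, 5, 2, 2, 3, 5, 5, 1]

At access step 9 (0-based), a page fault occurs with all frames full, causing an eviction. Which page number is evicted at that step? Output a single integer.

Answer: 2

Derivation:
Step 0: ref 2 -> FAULT, frames=[2,-,-]
Step 1: ref 5 -> FAULT, frames=[2,5,-]
Step 2: ref 2 -> HIT, frames=[2,5,-]
Step 3: ref 5 -> HIT, frames=[2,5,-]
Step 4: ref 2 -> HIT, frames=[2,5,-]
Step 5: ref 2 -> HIT, frames=[2,5,-]
Step 6: ref 3 -> FAULT, frames=[2,5,3]
Step 7: ref 5 -> HIT, frames=[2,5,3]
Step 8: ref 5 -> HIT, frames=[2,5,3]
Step 9: ref 1 -> FAULT, evict 2, frames=[1,5,3]
At step 9: evicted page 2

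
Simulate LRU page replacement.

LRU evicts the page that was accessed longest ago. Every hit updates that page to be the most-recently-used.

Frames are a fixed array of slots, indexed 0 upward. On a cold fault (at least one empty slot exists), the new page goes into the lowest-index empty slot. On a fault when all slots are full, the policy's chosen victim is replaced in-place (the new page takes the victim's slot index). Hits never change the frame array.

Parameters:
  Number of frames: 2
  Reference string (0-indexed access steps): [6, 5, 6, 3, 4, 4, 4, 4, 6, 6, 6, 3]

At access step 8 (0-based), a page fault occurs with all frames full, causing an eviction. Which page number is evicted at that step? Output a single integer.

Answer: 3

Derivation:
Step 0: ref 6 -> FAULT, frames=[6,-]
Step 1: ref 5 -> FAULT, frames=[6,5]
Step 2: ref 6 -> HIT, frames=[6,5]
Step 3: ref 3 -> FAULT, evict 5, frames=[6,3]
Step 4: ref 4 -> FAULT, evict 6, frames=[4,3]
Step 5: ref 4 -> HIT, frames=[4,3]
Step 6: ref 4 -> HIT, frames=[4,3]
Step 7: ref 4 -> HIT, frames=[4,3]
Step 8: ref 6 -> FAULT, evict 3, frames=[4,6]
At step 8: evicted page 3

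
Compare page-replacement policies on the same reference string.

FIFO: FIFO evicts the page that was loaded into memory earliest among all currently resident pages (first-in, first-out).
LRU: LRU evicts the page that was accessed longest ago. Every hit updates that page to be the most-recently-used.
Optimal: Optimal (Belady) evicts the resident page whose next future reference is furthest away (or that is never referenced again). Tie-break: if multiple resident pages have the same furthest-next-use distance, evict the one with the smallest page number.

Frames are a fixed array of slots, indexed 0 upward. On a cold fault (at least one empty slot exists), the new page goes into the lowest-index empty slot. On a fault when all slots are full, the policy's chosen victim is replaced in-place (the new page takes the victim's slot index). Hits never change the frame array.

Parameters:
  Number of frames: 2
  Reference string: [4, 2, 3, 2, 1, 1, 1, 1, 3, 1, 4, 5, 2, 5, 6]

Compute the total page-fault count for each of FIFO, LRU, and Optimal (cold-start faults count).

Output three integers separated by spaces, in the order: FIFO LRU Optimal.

Answer: 8 9 8

Derivation:
--- FIFO ---
  step 0: ref 4 -> FAULT, frames=[4,-] (faults so far: 1)
  step 1: ref 2 -> FAULT, frames=[4,2] (faults so far: 2)
  step 2: ref 3 -> FAULT, evict 4, frames=[3,2] (faults so far: 3)
  step 3: ref 2 -> HIT, frames=[3,2] (faults so far: 3)
  step 4: ref 1 -> FAULT, evict 2, frames=[3,1] (faults so far: 4)
  step 5: ref 1 -> HIT, frames=[3,1] (faults so far: 4)
  step 6: ref 1 -> HIT, frames=[3,1] (faults so far: 4)
  step 7: ref 1 -> HIT, frames=[3,1] (faults so far: 4)
  step 8: ref 3 -> HIT, frames=[3,1] (faults so far: 4)
  step 9: ref 1 -> HIT, frames=[3,1] (faults so far: 4)
  step 10: ref 4 -> FAULT, evict 3, frames=[4,1] (faults so far: 5)
  step 11: ref 5 -> FAULT, evict 1, frames=[4,5] (faults so far: 6)
  step 12: ref 2 -> FAULT, evict 4, frames=[2,5] (faults so far: 7)
  step 13: ref 5 -> HIT, frames=[2,5] (faults so far: 7)
  step 14: ref 6 -> FAULT, evict 5, frames=[2,6] (faults so far: 8)
  FIFO total faults: 8
--- LRU ---
  step 0: ref 4 -> FAULT, frames=[4,-] (faults so far: 1)
  step 1: ref 2 -> FAULT, frames=[4,2] (faults so far: 2)
  step 2: ref 3 -> FAULT, evict 4, frames=[3,2] (faults so far: 3)
  step 3: ref 2 -> HIT, frames=[3,2] (faults so far: 3)
  step 4: ref 1 -> FAULT, evict 3, frames=[1,2] (faults so far: 4)
  step 5: ref 1 -> HIT, frames=[1,2] (faults so far: 4)
  step 6: ref 1 -> HIT, frames=[1,2] (faults so far: 4)
  step 7: ref 1 -> HIT, frames=[1,2] (faults so far: 4)
  step 8: ref 3 -> FAULT, evict 2, frames=[1,3] (faults so far: 5)
  step 9: ref 1 -> HIT, frames=[1,3] (faults so far: 5)
  step 10: ref 4 -> FAULT, evict 3, frames=[1,4] (faults so far: 6)
  step 11: ref 5 -> FAULT, evict 1, frames=[5,4] (faults so far: 7)
  step 12: ref 2 -> FAULT, evict 4, frames=[5,2] (faults so far: 8)
  step 13: ref 5 -> HIT, frames=[5,2] (faults so far: 8)
  step 14: ref 6 -> FAULT, evict 2, frames=[5,6] (faults so far: 9)
  LRU total faults: 9
--- Optimal ---
  step 0: ref 4 -> FAULT, frames=[4,-] (faults so far: 1)
  step 1: ref 2 -> FAULT, frames=[4,2] (faults so far: 2)
  step 2: ref 3 -> FAULT, evict 4, frames=[3,2] (faults so far: 3)
  step 3: ref 2 -> HIT, frames=[3,2] (faults so far: 3)
  step 4: ref 1 -> FAULT, evict 2, frames=[3,1] (faults so far: 4)
  step 5: ref 1 -> HIT, frames=[3,1] (faults so far: 4)
  step 6: ref 1 -> HIT, frames=[3,1] (faults so far: 4)
  step 7: ref 1 -> HIT, frames=[3,1] (faults so far: 4)
  step 8: ref 3 -> HIT, frames=[3,1] (faults so far: 4)
  step 9: ref 1 -> HIT, frames=[3,1] (faults so far: 4)
  step 10: ref 4 -> FAULT, evict 1, frames=[3,4] (faults so far: 5)
  step 11: ref 5 -> FAULT, evict 3, frames=[5,4] (faults so far: 6)
  step 12: ref 2 -> FAULT, evict 4, frames=[5,2] (faults so far: 7)
  step 13: ref 5 -> HIT, frames=[5,2] (faults so far: 7)
  step 14: ref 6 -> FAULT, evict 2, frames=[5,6] (faults so far: 8)
  Optimal total faults: 8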